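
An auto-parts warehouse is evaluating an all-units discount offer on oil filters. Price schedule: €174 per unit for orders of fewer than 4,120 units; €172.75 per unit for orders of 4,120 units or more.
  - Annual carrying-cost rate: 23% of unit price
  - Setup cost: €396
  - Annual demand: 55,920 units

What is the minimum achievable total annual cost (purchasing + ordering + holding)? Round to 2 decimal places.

€9,747,403.78

H₁ = 23%×€174 = €40.0200;  H₂ = 23%×€172.75 = €39.7325
EOQ₁ = √(2×55,920×396/40.0200) = 1,051.98  (< 4,120, feasible at tier 1)
EOQ₂ = √(2×55,920×396/39.7325) = 1,055.78  (< 4,120 → use Q = 4,120 at tier-2 price)
TC(tier 1 (EOQ₁), Q≈1,052.0) = €9,772,180.25
TC(tier 2, Q≈4,120.0) = €9,747,403.78
Minimum at tier 2: €9,747,403.78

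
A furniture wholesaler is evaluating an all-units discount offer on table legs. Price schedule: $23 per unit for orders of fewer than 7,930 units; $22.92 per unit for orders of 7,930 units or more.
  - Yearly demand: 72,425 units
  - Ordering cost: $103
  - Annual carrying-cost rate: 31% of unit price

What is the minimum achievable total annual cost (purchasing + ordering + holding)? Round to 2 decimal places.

H₁ = 31%×$23 = $7.1300;  H₂ = 31%×$22.92 = $7.1052
EOQ₁ = √(2×72,425×103/7.1300) = 1,446.55  (< 7,930, feasible at tier 1)
EOQ₂ = √(2×72,425×103/7.1052) = 1,449.07  (< 7,930 → use Q = 7,930 at tier-2 price)
TC(tier 1 (EOQ₁), Q≈1,446.5) = $1,676,088.89
TC(tier 2, Q≈7,930.0) = $1,689,093.82
Minimum at tier 1 (EOQ₁): $1,676,088.89

$1,676,088.89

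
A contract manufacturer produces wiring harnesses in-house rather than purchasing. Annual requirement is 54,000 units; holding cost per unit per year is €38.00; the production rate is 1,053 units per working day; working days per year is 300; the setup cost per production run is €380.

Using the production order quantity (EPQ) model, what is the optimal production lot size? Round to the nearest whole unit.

1,141 units

d = 54,000/300 = 180.0000 units/day;  effective holding cost H(1 − d/p) = 38·(1 − 180.0000/1053) = 31.50427
Q* = √(2DS / H_eff) = √(2·54,000·380 / 31.50427) ≈ 1,141.35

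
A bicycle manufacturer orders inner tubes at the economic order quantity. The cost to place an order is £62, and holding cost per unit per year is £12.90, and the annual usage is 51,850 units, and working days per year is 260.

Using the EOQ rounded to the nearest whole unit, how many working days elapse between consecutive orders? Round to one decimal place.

3.5 days

EOQ = √(2DS/H) = √(2 × 51,850 × 62 / 12.9)
    = √(498,403.10) ≈ 705.98 → Q = 706 units
Days between orders = 260 / (D/Q) = 260 / 73.442 ≈ 3.540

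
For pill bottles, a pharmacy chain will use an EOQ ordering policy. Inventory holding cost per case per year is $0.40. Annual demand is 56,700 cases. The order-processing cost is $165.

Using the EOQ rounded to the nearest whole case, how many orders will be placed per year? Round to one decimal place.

Q* = √(2·D·S / H) = √(2·56,700·165 / 0.4) = √46,777,500.0 ≈ 6,839.41 → Q = 6,839
Orders per year = D/Q = 56,700 / 6,839 = 8.291

8.3 orders per year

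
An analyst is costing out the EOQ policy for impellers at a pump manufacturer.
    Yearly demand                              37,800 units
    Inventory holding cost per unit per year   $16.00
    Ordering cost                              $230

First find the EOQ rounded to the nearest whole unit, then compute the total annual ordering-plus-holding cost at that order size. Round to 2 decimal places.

Optimal lot size Q* = (2 × 37,800 × $230 / $16)^½ ≈ 1,042.47 → Q = 1,042 units
Orders/yr = 37,800/1,042 = 36.276; ordering cost = 36.276 × $230 = $8,343.57
Average inventory = 1,042/2 = 521; holding cost = 521 × $16 = $8,336.00
Total = $8,343.57 + $8,336.00 = $16,679.57

$16,679.57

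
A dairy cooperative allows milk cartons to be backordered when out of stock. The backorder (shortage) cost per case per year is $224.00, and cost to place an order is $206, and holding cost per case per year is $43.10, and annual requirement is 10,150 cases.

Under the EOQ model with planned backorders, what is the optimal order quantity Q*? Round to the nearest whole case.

340 cases

Basic EOQ = √(2·10,150·206/43.1) = 311.489
Backorder adjustment √((H+b)/b) = √((43.1+224)/224) = 1.0920
Q* = 311.489 × 1.0920 ≈ 340.14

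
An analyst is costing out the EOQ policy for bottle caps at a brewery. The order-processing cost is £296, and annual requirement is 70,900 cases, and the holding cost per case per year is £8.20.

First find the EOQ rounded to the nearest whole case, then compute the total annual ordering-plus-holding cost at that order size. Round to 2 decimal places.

Optimal lot size Q* = (2 × 70,900 × £296 / £8.2)^½ ≈ 2,262.44 → Q = 2,262 cases
Orders/yr = 70,900/2,262 = 31.344; ordering cost = 31.344 × £296 = £9,277.81
Average inventory = 2,262/2 = 1131; holding cost = 1131 × £8.2 = £9,274.20
Total = £9,277.81 + £9,274.20 = £18,552.01

£18,552.01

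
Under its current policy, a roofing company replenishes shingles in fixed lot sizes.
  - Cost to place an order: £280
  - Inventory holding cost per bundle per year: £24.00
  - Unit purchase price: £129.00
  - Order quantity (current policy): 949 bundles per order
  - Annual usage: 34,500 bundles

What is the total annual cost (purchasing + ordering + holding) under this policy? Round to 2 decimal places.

£4,472,067.14

Annual ordering cost = (D/Q)·S = (34,500/949) × 280 = £10,179.14
Annual holding cost  = (Q/2)·H = (949/2) × 24 = £11,388.00
Purchase cost = D·C = 34,500 × 129 = £4,450,500.00
Total = £10,179.14 + £11,388.00 + £4,450,500.00 = £4,472,067.14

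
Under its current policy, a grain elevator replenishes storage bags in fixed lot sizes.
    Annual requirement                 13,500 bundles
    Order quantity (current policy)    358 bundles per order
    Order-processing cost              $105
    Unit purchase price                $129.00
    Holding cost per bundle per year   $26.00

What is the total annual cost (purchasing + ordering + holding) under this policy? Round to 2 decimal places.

$1,750,113.50

Orders/yr = 13,500/358 = 37.709; ordering cost = 37.709 × $105 = $3,959.50
Average inventory = 358/2 = 179; holding cost = 179 × $26 = $4,654.00
Purchase cost = D·C = 13,500 × 129 = $1,741,500.00
Total = $3,959.50 + $4,654.00 + $1,741,500.00 = $1,750,113.50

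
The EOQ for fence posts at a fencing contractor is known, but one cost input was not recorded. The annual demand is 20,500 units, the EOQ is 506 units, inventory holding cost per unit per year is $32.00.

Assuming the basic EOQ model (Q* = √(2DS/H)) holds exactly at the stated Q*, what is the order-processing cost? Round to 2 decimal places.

Since Q* = (2DS/H)^½, squaring gives Q*²·H = 2DS.
S = Q²H / (2D) = 506² × 32 / (2 × 20,500) = 199.8330

$199.83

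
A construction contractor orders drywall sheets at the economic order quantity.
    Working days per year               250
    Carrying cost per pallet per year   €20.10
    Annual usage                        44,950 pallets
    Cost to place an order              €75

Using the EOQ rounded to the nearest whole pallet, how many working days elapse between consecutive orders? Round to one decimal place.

3.2 days

EOQ = √(2DS/H) = √(2 × 44,950 × 75 / 20.1)
    = √(335,447.76) ≈ 579.18 → Q = 579 pallets
Days between orders = 250 / (D/Q) = 250 / 77.634 ≈ 3.220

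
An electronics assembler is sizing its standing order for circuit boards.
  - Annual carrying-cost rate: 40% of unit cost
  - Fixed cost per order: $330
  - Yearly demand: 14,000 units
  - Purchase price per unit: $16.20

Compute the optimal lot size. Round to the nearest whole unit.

1,194 units

Holding cost per unit per year: H = 40% × $16.2 = $6.4800
Optimal lot size Q* = (2 × 14,000 × $330 / $6.48)^½ ≈ 1,194.12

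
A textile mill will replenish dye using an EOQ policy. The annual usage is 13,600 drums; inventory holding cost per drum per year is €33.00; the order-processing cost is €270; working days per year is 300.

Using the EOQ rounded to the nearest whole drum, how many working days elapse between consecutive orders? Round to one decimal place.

10.4 days

Optimal lot size Q* = (2 × 13,600 × €270 / €33)^½ ≈ 471.75 → Q = 472 drums
Days between orders = 300 / (D/Q) = 300 / 28.814 ≈ 10.412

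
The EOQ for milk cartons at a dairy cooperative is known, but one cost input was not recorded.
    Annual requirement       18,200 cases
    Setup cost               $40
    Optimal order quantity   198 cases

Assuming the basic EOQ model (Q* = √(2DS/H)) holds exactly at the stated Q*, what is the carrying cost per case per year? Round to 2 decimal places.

$37.14

From Q* = √(2DS/H) ⇒ Q*² = 2DS/H.
H = 2DS / Q² = 2 × 18,200 × 40 / 198² = 37.1391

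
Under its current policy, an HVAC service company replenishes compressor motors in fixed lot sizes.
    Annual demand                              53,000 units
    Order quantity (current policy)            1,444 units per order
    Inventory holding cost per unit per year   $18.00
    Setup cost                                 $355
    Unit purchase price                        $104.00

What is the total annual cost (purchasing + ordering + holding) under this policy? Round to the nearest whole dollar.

$5,538,026

Ordering: D/Q × S = 53,000/1,444 × $355 = $13,029.78
Holding:  Q/2 × H = 1,444/2 × $18 = $12,996.00
Purchase cost = D·C = 53,000 × 104 = $5,512,000.00
Total = $13,029.78 + $12,996.00 + $5,512,000.00 = $5,538,025.78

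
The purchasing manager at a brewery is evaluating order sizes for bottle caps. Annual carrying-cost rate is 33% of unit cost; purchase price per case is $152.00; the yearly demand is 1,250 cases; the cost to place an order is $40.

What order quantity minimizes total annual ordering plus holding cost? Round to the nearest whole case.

45 cases

H = i·C = 0.33 × $152 = $50.1600 per case-year
EOQ = √(2DS/H) = √(2 × 1,250 × 40 / 50.16)
    = √(1,993.62) ≈ 44.65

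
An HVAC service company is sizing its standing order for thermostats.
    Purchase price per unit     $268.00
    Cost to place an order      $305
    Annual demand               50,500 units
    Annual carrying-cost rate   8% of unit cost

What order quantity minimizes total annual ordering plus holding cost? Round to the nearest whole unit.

Carrying cost H = $268 × 8% = $21.4400/unit/yr
Optimal lot size Q* = (2 × 50,500 × $305 / $21.44)^½ ≈ 1,198.67

1,199 units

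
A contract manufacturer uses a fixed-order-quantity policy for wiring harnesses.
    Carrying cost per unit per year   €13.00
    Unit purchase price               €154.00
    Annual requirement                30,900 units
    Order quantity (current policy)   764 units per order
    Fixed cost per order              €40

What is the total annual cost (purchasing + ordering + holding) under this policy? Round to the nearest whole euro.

Annual ordering cost = (D/Q)·S = (30,900/764) × 40 = €1,617.80
Annual holding cost  = (Q/2)·H = (764/2) × 13 = €4,966.00
Purchase cost = D·C = 30,900 × 154 = €4,758,600.00
Total = €1,617.80 + €4,966.00 + €4,758,600.00 = €4,765,183.80

€4,765,184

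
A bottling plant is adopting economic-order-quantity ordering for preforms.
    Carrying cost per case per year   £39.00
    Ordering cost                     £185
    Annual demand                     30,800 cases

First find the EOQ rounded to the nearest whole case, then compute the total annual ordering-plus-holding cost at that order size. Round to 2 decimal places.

£21,081.85

2DS/H = 2·30,800·185/39 = 292,205.13
EOQ = √292,205.13 ≈ 540.56 → Q = 541 cases
Orders/yr = 30,800/541 = 56.932; ordering cost = 56.932 × £185 = £10,532.35
Average inventory = 541/2 = 270.5; holding cost = 270.5 × £39 = £10,549.50
Total = £10,532.35 + £10,549.50 = £21,081.85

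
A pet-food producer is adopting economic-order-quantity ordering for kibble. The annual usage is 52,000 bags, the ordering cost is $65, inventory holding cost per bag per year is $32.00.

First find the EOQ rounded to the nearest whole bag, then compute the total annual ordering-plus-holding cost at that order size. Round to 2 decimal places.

$14,707.83

2DS/H = 2·52,000·65/32 = 211,250.00
EOQ = √211,250.00 ≈ 459.62 → Q = 460 bags
Annual ordering cost = (D/Q)·S = (52,000/460) × 65 = $7,347.83
Annual holding cost  = (Q/2)·H = (460/2) × 32 = $7,360.00
Total = $7,347.83 + $7,360.00 = $14,707.83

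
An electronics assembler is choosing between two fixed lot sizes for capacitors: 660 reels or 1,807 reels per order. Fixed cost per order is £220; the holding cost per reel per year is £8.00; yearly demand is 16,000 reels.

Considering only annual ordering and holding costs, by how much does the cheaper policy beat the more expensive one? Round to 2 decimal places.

Annual cost at Q: ordering D·S/Q plus holding Q·H/2.
TC(660) = (16,000/660)×220 + (660/2)×8 = £7,973.33
TC(1,807) = (16,000/1,807)×220 + (1,807/2)×8 = £9,175.98
Lots of 660 are cheaper by £1,202.65.

£1,202.65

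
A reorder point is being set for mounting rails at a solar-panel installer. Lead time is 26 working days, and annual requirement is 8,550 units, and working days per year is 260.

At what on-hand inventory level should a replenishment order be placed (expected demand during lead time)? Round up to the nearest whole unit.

855 units

Daily demand d = 8,550 / 260 = 32.885 units/day
Demand during lead time = 32.885 × 26 = 855.00
Reorder point = 855.00 → round up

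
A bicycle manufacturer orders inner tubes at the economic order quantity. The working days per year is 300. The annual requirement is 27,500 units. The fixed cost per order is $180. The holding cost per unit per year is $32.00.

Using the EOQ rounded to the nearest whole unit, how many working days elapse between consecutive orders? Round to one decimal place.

6.1 days

Optimal lot size Q* = (2 × 27,500 × $180 / $32)^½ ≈ 556.21 → Q = 556 units
T = Q/D × 300 days = 556/27,500 × 300 = 6.065 days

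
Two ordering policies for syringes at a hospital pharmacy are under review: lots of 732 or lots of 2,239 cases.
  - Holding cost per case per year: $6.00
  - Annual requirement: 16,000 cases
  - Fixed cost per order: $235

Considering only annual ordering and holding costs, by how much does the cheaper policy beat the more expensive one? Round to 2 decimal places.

$1,063.71

For each Q, cost = (D/Q)·S + (Q/2)·H.
TC(732) = (16,000/732)×235 + (732/2)×6 = $7,332.61
TC(2,239) = (16,000/2,239)×235 + (2,239/2)×6 = $8,396.32
Lots of 732 are cheaper by $1,063.71.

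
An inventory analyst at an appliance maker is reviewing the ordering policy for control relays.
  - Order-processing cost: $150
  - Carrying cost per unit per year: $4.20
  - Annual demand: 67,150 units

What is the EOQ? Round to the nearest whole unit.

2,190 units

2DS/H = 2·67,150·150/4.2 = 4,796,428.57
EOQ = √4,796,428.57 ≈ 2,190.08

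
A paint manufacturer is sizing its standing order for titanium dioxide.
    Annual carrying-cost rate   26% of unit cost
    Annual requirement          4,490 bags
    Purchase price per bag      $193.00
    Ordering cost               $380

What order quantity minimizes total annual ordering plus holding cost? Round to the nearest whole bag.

261 bags

Carrying cost H = $193 × 26% = $50.1800/bag/yr
2DS/H = 2·4,490·380/50.18 = 68,003.19
EOQ = √68,003.19 ≈ 260.77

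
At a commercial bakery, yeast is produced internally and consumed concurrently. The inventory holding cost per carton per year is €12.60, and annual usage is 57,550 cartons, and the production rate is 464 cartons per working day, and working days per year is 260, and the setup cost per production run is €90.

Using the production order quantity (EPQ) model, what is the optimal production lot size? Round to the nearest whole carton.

1,254 cartons

d = 57,550/260 = 221.3462 cartons/day;  effective holding cost H(1 − d/p) = 12.6·(1 − 221.3462/464) = 6.58931
Q* = √(2DS / H_eff) = √(2·57,550·90 / 6.58931) ≈ 1,253.83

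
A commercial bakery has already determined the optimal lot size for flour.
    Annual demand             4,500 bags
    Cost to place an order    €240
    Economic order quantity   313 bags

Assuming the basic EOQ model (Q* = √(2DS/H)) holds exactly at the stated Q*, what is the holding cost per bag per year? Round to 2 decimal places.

Since Q* = (2DS/H)^½, squaring gives Q*²·H = 2DS.
H = 2DS / Q² = 2 × 4,500 × 240 / 313² = 22.0478

€22.05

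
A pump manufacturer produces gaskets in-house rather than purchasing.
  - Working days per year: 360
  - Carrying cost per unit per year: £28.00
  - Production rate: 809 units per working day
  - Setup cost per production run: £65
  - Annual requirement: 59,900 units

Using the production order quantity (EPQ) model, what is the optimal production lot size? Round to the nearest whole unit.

Daily demand d = 59,900/360 = 166.389; p = 809; 1 − d/p = 0.79433
EPQ = √(2DS / (H(1 − d/p)))
    = √(2 × 59,900 × 65 / (28 × 0.79433)) ≈ 591.71

592 units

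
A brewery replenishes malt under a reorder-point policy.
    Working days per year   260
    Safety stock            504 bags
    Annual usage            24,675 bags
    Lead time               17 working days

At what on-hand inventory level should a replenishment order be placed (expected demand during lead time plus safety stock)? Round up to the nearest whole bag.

2,118 bags

Daily demand d = 24,675 / 260 = 94.904 bags/day
Demand during lead time = 94.904 × 17 = 1,613.37
Reorder point = 1,613.37 + 504 = 2,117.37 → round up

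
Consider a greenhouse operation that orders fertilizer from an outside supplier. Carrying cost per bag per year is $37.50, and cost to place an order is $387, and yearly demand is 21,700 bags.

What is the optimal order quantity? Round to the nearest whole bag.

669 bags

EOQ = √(2DS/H) = √(2 × 21,700 × 387 / 37.5)
    = √(447,888.00) ≈ 669.24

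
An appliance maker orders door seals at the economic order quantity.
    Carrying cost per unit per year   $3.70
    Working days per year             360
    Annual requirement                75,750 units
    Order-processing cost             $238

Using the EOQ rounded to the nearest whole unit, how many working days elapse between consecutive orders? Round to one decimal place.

2DS/H = 2·75,750·238/3.7 = 9,745,135.14
EOQ = √9,745,135.14 ≈ 3,121.72 → Q = 3,122 units
Days between orders = 360 / (D/Q) = 360 / 24.263 ≈ 14.837

14.8 days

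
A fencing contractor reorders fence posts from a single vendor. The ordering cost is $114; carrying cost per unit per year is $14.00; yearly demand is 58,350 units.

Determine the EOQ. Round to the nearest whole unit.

Q* = √(2·D·S / H) = √(2·58,350·114 / 14) = √950,271.4 ≈ 974.82

975 units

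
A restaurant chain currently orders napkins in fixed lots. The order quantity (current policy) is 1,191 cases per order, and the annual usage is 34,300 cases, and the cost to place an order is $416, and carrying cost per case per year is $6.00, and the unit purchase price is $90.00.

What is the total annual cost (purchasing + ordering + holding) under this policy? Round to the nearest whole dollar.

$3,102,554

Ordering: D/Q × S = 34,300/1,191 × $416 = $11,980.52
Holding:  Q/2 × H = 1,191/2 × $6 = $3,573.00
Purchase cost = D·C = 34,300 × 90 = $3,087,000.00
Total = $11,980.52 + $3,573.00 + $3,087,000.00 = $3,102,553.52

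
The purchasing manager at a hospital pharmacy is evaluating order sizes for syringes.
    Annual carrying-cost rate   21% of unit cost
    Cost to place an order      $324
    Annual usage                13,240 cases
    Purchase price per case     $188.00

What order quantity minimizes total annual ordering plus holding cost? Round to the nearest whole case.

466 cases

H = i·C = 0.21 × $188 = $39.4800 per case-year
Q* = √(2·D·S / H) = √(2·13,240·324 / 39.48) = √217,313.1 ≈ 466.17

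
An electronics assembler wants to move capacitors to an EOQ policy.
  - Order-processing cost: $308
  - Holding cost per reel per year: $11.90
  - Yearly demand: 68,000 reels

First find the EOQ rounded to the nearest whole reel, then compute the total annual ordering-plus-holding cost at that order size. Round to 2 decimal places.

$22,326.38

Optimal lot size Q* = (2 × 68,000 × $308 / $11.9)^½ ≈ 1,876.17 → Q = 1,876 reels
Annual ordering cost = (D/Q)·S = (68,000/1,876) × 308 = $11,164.18
Annual holding cost  = (Q/2)·H = (1,876/2) × 11.9 = $11,162.20
Total = $11,164.18 + $11,162.20 = $22,326.38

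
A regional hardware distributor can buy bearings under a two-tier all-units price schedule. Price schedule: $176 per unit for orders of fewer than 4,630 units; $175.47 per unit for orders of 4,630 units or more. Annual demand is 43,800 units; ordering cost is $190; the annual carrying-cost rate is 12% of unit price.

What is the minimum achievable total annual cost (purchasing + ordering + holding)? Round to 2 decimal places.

$7,727,548.90

H₁ = 12%×$176 = $21.1200;  H₂ = 12%×$175.47 = $21.0564
EOQ₁ = √(2×43,800×190/21.1200) = 887.73  (< 4,630, feasible at tier 1)
EOQ₂ = √(2×43,800×190/21.0564) = 889.07  (< 4,630 → use Q = 4,630 at tier-2 price)
TC(tier 1 (EOQ₁), Q≈887.7) = $7,727,548.90
TC(tier 2, Q≈4,630.0) = $7,736,128.97
Minimum at tier 1 (EOQ₁): $7,727,548.90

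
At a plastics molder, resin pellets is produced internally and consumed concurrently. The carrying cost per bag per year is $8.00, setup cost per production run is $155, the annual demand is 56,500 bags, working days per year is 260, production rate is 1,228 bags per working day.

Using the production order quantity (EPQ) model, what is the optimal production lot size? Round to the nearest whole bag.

1,631 bags

Daily demand d = 56,500/260 = 217.308; p = 1228; 1 − d/p = 0.82304
EPQ = √(2DS / (H(1 − d/p)))
    = √(2 × 56,500 × 155 / (8 × 0.82304)) ≈ 1,630.98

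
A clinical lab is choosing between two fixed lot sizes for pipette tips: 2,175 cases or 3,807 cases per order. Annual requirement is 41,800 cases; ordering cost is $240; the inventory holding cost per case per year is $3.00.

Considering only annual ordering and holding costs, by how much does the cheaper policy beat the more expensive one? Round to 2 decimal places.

$470.73

TC(Q) = (D/Q)S + (Q/2)H
TC(2,175) = (41,800/2,175)×240 + (2,175/2)×3 = $7,874.91
TC(3,807) = (41,800/3,807)×240 + (3,807/2)×3 = $8,345.65
Lots of 2,175 are cheaper by $470.73.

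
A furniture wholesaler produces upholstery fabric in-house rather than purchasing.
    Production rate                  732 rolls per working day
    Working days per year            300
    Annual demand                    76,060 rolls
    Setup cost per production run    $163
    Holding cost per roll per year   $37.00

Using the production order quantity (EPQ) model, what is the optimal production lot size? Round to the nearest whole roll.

Daily demand d = 76,060/300 = 253.533; p = 732; 1 − d/p = 0.65364
EPQ = √(2DS / (H(1 − d/p)))
    = √(2 × 76,060 × 163 / (37 × 0.65364)) ≈ 1,012.55

1,013 rolls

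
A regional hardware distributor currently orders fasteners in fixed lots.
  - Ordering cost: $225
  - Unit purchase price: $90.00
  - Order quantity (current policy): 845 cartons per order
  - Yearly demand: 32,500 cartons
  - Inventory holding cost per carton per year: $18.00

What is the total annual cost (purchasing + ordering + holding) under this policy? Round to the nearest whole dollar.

$2,941,259

Ordering: D/Q × S = 32,500/845 × $225 = $8,653.85
Holding:  Q/2 × H = 845/2 × $18 = $7,605.00
Purchase cost = D·C = 32,500 × 90 = $2,925,000.00
Total = $8,653.85 + $7,605.00 + $2,925,000.00 = $2,941,258.85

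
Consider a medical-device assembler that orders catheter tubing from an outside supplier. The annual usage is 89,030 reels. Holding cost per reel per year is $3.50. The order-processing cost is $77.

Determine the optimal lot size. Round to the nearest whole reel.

EOQ = √(2DS/H) = √(2 × 89,030 × 77 / 3.5)
    = √(3,917,320.00) ≈ 1,979.22

1,979 reels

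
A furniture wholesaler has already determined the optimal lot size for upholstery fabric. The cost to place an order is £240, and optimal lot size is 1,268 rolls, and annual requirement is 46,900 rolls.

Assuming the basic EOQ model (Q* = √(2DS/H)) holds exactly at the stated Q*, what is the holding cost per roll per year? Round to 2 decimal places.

£14.00

EOQ relation: Q² = 2DS/H, so rearrange for the unknown.
H = 2DS / Q² = 2 × 46,900 × 240 / 1,268² = 14.0015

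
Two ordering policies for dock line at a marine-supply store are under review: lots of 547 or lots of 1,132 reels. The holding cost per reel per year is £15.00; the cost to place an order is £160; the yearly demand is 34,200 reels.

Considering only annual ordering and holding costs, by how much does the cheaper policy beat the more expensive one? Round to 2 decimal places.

TC(Q) = (D/Q)S + (Q/2)H
TC(547) = (34,200/547)×160 + (547/2)×15 = £14,106.16
TC(1,132) = (34,200/1,132)×160 + (1,132/2)×15 = £13,323.92
Lots of 1,132 are cheaper by £782.23.

£782.23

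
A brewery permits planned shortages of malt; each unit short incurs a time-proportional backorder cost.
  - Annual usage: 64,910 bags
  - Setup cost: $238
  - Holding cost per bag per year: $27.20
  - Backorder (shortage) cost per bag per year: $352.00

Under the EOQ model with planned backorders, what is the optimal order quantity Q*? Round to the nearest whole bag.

Q* = √(2DS/H) · √((H + b)/b)
   = √(2 × 64,910 × 238 / 27.2) · √((27.2 + 352) / 352)
   = 1,065.798 × 1.0379 ≈ 1,106.21

1,106 bags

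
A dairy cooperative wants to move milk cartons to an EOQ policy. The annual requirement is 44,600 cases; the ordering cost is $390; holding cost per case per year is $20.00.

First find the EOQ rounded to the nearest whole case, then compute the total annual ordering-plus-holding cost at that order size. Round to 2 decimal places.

$26,377.26

2DS/H = 2·44,600·390/20 = 1,739,400.00
EOQ = √1,739,400.00 ≈ 1,318.86 → Q = 1,319 cases
Ordering: D/Q × S = 44,600/1,319 × $390 = $13,187.26
Holding:  Q/2 × H = 1,319/2 × $20 = $13,190.00
Total = $13,187.26 + $13,190.00 = $26,377.26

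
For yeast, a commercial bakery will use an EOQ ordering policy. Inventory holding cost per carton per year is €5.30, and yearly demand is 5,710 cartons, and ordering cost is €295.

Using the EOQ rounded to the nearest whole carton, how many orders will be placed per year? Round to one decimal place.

EOQ = √(2DS/H) = √(2 × 5,710 × 295 / 5.3)
    = √(635,641.51) ≈ 797.27 → Q = 797
N = D/Q = 5,710/797 ≈ 7.164 orders/yr

7.2 orders per year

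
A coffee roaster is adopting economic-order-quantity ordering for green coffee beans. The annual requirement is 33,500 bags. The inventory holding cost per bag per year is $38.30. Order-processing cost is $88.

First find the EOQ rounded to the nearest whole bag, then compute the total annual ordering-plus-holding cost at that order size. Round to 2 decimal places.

2DS/H = 2·33,500·88/38.3 = 153,942.56
EOQ = √153,942.56 ≈ 392.36 → Q = 392 bags
Annual ordering cost = (D/Q)·S = (33,500/392) × 88 = $7,520.41
Annual holding cost  = (Q/2)·H = (392/2) × 38.3 = $7,506.80
Total = $7,520.41 + $7,506.80 = $15,027.21

$15,027.21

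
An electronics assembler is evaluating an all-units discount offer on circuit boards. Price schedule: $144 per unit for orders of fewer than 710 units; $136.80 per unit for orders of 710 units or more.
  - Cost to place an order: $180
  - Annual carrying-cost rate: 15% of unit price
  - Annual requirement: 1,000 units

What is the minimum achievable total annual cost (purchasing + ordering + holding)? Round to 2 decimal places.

$144,338.12

H₁ = 15%×$144 = $21.6000;  H₂ = 15%×$136.80 = $20.5200
EOQ₁ = √(2×1,000×180/21.6000) = 129.10  (< 710, feasible at tier 1)
EOQ₂ = √(2×1,000×180/20.5200) = 132.45  (< 710 → use Q = 710 at tier-2 price)
TC(tier 1 (EOQ₁), Q≈129.1) = $146,788.55
TC(tier 2, Q≈710.0) = $144,338.12
Minimum at tier 2: $144,338.12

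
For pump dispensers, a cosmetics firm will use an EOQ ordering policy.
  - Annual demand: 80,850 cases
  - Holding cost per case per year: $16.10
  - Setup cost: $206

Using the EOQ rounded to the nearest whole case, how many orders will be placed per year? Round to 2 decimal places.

56.22 orders per year

Optimal lot size Q* = (2 × 80,850 × $206 / $16.1)^½ ≈ 1,438.39 → Q = 1,438
Orders per year = D/Q = 80,850 / 1,438 = 56.224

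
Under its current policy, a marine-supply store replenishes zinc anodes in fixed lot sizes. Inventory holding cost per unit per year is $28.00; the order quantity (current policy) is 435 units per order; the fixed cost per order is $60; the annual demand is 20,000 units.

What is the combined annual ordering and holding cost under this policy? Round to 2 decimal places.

$8,848.62

Ordering: D/Q × S = 20,000/435 × $60 = $2,758.62
Holding:  Q/2 × H = 435/2 × $28 = $6,090.00
Total = $2,758.62 + $6,090.00 = $8,848.62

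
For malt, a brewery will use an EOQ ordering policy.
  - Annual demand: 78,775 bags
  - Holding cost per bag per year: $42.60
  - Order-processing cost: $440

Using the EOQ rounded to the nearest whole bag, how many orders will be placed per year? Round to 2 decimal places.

61.74 orders per year

Q* = √(2·D·S / H) = √(2·78,775·440 / 42.6) = √1,627,277.0 ≈ 1,275.65 → Q = 1,276
N = D/Q = 78,775/1,276 ≈ 61.736 orders/yr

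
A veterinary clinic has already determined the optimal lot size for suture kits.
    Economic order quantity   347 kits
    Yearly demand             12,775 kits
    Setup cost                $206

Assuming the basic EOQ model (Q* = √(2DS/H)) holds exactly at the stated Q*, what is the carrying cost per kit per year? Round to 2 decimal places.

$43.71

EOQ relation: Q² = 2DS/H, so rearrange for the unknown.
H = 2DS / Q² = 2 × 12,775 × 206 / 347² = 43.7118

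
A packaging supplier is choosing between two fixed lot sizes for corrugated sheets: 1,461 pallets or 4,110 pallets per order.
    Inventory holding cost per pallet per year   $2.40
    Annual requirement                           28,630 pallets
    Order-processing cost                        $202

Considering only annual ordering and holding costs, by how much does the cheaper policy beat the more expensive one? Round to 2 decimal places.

TC(Q) = (D/Q)S + (Q/2)H
TC(1,461) = (28,630/1,461)×202 + (1,461/2)×2.4 = $5,711.63
TC(4,110) = (28,630/4,110)×202 + (4,110/2)×2.4 = $6,339.12
|ΔTC| = |$5,711.63 − $6,339.12| = $627.49

$627.49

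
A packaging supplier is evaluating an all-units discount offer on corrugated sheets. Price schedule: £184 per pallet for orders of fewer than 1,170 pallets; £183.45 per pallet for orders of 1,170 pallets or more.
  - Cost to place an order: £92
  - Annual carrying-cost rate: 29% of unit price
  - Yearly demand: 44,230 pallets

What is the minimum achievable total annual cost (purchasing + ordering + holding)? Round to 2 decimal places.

£8,148,593.71

H₁ = 29%×£184 = £53.3600;  H₂ = 29%×£183.45 = £53.2005
EOQ₁ = √(2×44,230×92/53.3600) = 390.53  (< 1,170, feasible at tier 1)
EOQ₂ = √(2×44,230×92/53.2005) = 391.12  (< 1,170 → use Q = 1,170 at tier-2 price)
TC(tier 1 (EOQ₁), Q≈390.5) = £8,159,158.92
TC(tier 2, Q≈1,170.0) = £8,148,593.71
Minimum at tier 2: £8,148,593.71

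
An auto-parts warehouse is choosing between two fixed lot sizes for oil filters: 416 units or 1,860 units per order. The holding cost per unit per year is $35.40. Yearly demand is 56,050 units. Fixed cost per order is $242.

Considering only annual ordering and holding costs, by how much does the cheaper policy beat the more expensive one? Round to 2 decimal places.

Annual cost at Q: ordering D·S/Q plus holding Q·H/2.
TC(416) = (56,050/416)×242 + (416/2)×35.4 = $39,969.21
TC(1,860) = (56,050/1,860)×242 + (1,860/2)×35.4 = $40,214.53
Cheaper: Q = 416.  Difference = $245.32

$245.32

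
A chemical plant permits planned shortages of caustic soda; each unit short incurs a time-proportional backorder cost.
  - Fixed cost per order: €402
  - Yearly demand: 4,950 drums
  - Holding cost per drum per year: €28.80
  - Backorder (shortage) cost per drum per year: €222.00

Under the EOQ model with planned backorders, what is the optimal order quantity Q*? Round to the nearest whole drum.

Q* = √(2DS/H) · √((H + b)/b)
   = √(2 × 4,950 × 402 / 28.8) · √((28.8 + 222) / 222)
   = 371.736 × 1.0629 ≈ 395.11

395 drums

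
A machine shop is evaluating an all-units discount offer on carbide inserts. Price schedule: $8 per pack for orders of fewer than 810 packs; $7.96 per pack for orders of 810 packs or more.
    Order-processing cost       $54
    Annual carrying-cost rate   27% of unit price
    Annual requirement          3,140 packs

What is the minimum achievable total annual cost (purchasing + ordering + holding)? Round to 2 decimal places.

$25,975.86

H₁ = 27%×$8 = $2.1600;  H₂ = 27%×$7.96 = $2.1492
EOQ₁ = √(2×3,140×54/2.1600) = 396.23  (< 810, feasible at tier 1)
EOQ₂ = √(2×3,140×54/2.1492) = 397.23  (< 810 → use Q = 810 at tier-2 price)
TC(tier 1 (EOQ₁), Q≈396.2) = $25,975.86
TC(tier 2, Q≈810.0) = $26,074.16
Minimum at tier 1 (EOQ₁): $25,975.86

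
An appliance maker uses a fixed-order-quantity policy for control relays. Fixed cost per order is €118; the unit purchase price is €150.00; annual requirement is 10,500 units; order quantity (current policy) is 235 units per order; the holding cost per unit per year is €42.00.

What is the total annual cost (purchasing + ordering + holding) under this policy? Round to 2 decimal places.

€1,585,207.34

Orders/yr = 10,500/235 = 44.681; ordering cost = 44.681 × €118 = €5,272.34
Average inventory = 235/2 = 117.5; holding cost = 117.5 × €42 = €4,935.00
Purchase cost = D·C = 10,500 × 150 = €1,575,000.00
Total = €5,272.34 + €4,935.00 + €1,575,000.00 = €1,585,207.34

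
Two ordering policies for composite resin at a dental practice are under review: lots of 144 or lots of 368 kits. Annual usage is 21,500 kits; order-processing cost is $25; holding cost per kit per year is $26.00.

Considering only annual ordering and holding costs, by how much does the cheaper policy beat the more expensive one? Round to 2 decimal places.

$639.96

TC(Q) = (D/Q)S + (Q/2)H
TC(144) = (21,500/144)×25 + (144/2)×26 = $5,604.64
TC(368) = (21,500/368)×25 + (368/2)×26 = $6,244.60
Lots of 144 are cheaper by $639.96.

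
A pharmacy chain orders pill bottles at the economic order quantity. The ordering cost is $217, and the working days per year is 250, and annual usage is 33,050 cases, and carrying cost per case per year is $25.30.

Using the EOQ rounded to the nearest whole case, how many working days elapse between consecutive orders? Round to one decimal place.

5.7 days

Optimal lot size Q* = (2 × 33,050 × $217 / $25.3)^½ ≈ 752.96 → Q = 753 cases
Cycle time = (working days × Q)/D = (250 × 753) / 33,050 = 5.696 days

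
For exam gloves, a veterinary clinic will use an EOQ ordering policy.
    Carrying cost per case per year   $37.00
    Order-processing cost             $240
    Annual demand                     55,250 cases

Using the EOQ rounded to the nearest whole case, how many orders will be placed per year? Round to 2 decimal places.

EOQ = √(2DS/H) = √(2 × 55,250 × 240 / 37)
    = √(716,756.76) ≈ 846.61 → Q = 847
N = D/Q = 55,250/847 ≈ 65.230 orders/yr

65.23 orders per year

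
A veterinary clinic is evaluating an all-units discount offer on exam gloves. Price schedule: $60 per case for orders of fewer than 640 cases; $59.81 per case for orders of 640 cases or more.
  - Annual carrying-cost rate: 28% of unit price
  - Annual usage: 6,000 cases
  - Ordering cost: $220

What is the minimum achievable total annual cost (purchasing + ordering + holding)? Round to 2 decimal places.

$366,281.48

H₁ = 28%×$60 = $16.8000;  H₂ = 28%×$59.81 = $16.7468
EOQ₁ = √(2×6,000×220/16.8000) = 396.41  (< 640, feasible at tier 1)
EOQ₂ = √(2×6,000×220/16.7468) = 397.04  (< 640 → use Q = 640 at tier-2 price)
TC(tier 1 (EOQ₁), Q≈396.4) = $366,659.73
TC(tier 2, Q≈640.0) = $366,281.48
Minimum at tier 2: $366,281.48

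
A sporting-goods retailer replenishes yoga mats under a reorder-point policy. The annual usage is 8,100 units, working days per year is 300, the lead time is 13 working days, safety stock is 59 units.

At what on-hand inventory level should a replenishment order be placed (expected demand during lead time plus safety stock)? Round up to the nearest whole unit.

Daily demand d = 8,100 / 300 = 27.000 units/day
Demand during lead time = 27.000 × 13 = 351.00
Reorder point = 351.00 + 59 = 410.00 → round up

410 units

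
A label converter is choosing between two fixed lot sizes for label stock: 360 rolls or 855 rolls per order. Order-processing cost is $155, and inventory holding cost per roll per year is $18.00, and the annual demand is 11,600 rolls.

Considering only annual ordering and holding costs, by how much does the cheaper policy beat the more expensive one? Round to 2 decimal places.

$1,563.48

For each Q, cost = (D/Q)·S + (Q/2)·H.
TC(360) = (11,600/360)×155 + (360/2)×18 = $8,234.44
TC(855) = (11,600/855)×155 + (855/2)×18 = $9,797.92
Cheaper: Q = 360.  Difference = $1,563.48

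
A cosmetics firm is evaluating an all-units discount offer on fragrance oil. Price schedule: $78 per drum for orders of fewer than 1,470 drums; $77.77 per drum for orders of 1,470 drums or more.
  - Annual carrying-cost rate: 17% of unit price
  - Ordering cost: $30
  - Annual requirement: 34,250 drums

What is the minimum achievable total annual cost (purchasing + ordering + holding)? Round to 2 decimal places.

H₁ = 17%×$78 = $13.2600;  H₂ = 17%×$77.77 = $13.2209
EOQ₁ = √(2×34,250×30/13.2600) = 393.67  (< 1,470, feasible at tier 1)
EOQ₂ = √(2×34,250×30/13.2209) = 394.25  (< 1,470 → use Q = 1,470 at tier-2 price)
TC(tier 1 (EOQ₁), Q≈393.7) = $2,676,720.09
TC(tier 2, Q≈1,470.0) = $2,674,038.84
Minimum at tier 2: $2,674,038.84

$2,674,038.84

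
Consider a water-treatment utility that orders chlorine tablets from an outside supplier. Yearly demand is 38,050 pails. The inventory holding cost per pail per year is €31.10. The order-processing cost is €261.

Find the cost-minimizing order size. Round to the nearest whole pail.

799 pails

EOQ = √(2DS/H) = √(2 × 38,050 × 261 / 31.1)
    = √(638,652.73) ≈ 799.16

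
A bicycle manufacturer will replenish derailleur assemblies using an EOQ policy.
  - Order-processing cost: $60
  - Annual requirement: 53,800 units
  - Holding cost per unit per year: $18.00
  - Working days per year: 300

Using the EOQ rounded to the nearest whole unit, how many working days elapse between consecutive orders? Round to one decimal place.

Q* = √(2·D·S / H) = √(2·53,800·60 / 18) = √358,666.7 ≈ 598.89 → Q = 599 units
T = Q/D × 300 days = 599/53,800 × 300 = 3.340 days

3.3 days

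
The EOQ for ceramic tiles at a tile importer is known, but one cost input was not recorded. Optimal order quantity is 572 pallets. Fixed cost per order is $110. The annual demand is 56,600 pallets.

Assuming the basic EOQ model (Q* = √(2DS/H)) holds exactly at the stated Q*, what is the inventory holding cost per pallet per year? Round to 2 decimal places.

Since Q* = (2DS/H)^½, squaring gives Q*²·H = 2DS.
H = 2DS / Q² = 2 × 56,600 × 110 / 572² = 38.0581

$38.06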